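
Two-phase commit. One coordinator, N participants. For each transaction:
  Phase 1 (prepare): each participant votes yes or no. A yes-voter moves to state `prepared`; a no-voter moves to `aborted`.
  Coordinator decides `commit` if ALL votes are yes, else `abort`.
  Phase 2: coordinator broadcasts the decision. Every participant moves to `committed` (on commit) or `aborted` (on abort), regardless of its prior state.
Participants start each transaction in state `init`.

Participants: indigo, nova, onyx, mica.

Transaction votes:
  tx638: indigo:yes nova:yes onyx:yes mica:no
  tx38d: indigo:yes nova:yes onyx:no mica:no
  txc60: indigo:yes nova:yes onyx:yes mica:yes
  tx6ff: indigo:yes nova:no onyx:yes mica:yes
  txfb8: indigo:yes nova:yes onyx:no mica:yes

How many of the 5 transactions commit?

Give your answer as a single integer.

Answer: 1

Derivation:
tx638: no from mica -> abort (commits=0)
tx38d: no from onyx, mica -> abort (commits=0)
txc60: all yes -> commit (commits=1)
tx6ff: no from nova -> abort (commits=1)
txfb8: no from onyx -> abort (commits=1)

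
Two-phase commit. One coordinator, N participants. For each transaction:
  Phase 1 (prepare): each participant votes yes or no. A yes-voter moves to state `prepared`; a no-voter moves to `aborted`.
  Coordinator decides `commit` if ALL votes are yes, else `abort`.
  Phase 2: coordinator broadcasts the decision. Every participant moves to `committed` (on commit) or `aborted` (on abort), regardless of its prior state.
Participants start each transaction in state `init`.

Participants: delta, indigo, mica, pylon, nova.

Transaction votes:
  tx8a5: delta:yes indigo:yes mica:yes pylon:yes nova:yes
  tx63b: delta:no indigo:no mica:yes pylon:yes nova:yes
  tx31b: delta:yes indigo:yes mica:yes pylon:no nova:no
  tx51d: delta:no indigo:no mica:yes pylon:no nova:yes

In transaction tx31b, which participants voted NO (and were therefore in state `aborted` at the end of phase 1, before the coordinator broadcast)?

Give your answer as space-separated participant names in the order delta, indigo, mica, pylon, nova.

Answer: pylon nova

Derivation:
Txn tx31b phase 1: delta yes -> prepared; indigo yes -> prepared; mica yes -> prepared; pylon no -> aborted; nova no -> aborted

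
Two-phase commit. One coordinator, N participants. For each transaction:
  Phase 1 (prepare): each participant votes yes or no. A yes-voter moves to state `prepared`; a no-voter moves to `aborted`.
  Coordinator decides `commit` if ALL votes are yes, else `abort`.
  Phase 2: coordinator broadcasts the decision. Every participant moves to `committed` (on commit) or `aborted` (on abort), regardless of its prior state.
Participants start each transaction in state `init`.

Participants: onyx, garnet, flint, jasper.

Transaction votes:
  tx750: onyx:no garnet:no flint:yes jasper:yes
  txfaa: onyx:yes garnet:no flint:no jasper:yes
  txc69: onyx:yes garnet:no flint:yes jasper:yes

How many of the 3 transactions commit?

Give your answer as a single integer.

Answer: 0

Derivation:
tx750: no from onyx, garnet -> abort (commits=0)
txfaa: no from garnet, flint -> abort (commits=0)
txc69: no from garnet -> abort (commits=0)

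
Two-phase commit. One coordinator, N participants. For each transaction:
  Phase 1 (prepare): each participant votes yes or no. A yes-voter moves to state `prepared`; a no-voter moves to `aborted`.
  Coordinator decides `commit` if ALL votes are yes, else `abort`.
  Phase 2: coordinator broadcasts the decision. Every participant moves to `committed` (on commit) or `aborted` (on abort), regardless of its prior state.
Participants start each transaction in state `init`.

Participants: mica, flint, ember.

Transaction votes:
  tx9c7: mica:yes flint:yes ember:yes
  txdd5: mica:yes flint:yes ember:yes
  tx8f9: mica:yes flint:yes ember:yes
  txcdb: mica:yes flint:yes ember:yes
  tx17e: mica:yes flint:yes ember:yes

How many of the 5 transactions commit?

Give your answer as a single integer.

tx9c7: all yes -> commit (commits=1)
txdd5: all yes -> commit (commits=2)
tx8f9: all yes -> commit (commits=3)
txcdb: all yes -> commit (commits=4)
tx17e: all yes -> commit (commits=5)

Answer: 5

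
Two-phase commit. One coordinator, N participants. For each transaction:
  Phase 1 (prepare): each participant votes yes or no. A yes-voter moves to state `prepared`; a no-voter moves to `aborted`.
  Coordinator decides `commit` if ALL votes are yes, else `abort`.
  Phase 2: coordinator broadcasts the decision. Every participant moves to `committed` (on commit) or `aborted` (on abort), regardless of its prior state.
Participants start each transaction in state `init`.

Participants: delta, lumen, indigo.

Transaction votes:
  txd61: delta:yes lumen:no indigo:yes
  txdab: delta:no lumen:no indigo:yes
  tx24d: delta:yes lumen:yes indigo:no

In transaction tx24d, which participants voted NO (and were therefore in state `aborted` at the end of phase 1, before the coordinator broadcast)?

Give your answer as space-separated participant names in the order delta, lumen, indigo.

Answer: indigo

Derivation:
Txn tx24d phase 1: delta yes -> prepared; lumen yes -> prepared; indigo no -> aborted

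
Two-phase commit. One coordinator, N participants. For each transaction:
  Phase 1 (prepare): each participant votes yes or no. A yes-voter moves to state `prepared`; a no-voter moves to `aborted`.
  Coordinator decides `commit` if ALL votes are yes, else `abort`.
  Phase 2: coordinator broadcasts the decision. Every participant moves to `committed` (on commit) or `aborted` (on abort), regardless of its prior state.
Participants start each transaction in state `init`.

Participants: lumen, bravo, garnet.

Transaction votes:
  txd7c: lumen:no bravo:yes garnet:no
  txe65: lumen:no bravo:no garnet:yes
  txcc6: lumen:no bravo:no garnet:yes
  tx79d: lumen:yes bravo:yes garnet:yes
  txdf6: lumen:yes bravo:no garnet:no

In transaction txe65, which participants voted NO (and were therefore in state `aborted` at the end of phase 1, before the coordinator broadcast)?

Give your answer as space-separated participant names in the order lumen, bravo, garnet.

Txn txe65 phase 1: lumen no -> aborted; bravo no -> aborted; garnet yes -> prepared

Answer: lumen bravo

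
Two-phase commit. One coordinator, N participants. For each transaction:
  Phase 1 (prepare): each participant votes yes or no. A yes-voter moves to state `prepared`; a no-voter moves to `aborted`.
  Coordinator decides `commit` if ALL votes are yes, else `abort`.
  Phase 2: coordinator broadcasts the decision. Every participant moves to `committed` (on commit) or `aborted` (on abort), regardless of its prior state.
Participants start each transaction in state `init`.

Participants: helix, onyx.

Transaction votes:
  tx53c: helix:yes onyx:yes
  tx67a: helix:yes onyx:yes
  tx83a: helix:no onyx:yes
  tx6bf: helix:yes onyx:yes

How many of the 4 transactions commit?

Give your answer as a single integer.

Answer: 3

Derivation:
tx53c: all yes -> commit (commits=1)
tx67a: all yes -> commit (commits=2)
tx83a: no from helix -> abort (commits=2)
tx6bf: all yes -> commit (commits=3)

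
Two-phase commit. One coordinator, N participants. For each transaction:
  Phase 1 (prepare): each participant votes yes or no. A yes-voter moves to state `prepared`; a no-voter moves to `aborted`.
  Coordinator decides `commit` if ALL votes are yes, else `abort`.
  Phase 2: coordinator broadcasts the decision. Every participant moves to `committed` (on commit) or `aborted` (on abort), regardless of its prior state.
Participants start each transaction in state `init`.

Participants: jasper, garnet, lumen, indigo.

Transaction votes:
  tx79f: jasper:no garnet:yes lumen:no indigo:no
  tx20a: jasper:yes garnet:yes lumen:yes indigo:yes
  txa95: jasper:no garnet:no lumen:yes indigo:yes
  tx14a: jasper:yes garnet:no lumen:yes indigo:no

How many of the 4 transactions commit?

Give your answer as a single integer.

tx79f: no from jasper, lumen, indigo -> abort (commits=0)
tx20a: all yes -> commit (commits=1)
txa95: no from jasper, garnet -> abort (commits=1)
tx14a: no from garnet, indigo -> abort (commits=1)

Answer: 1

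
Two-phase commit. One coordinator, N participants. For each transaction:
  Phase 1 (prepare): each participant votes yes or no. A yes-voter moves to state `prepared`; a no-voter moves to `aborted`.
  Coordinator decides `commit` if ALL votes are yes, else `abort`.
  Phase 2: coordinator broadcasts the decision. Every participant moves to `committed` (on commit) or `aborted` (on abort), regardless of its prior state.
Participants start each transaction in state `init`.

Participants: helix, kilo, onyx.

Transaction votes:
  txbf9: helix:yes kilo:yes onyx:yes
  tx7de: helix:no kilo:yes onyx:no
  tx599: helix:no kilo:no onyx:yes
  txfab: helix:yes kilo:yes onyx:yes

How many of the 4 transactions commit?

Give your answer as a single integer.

Answer: 2

Derivation:
txbf9: all yes -> commit (commits=1)
tx7de: no from helix, onyx -> abort (commits=1)
tx599: no from helix, kilo -> abort (commits=1)
txfab: all yes -> commit (commits=2)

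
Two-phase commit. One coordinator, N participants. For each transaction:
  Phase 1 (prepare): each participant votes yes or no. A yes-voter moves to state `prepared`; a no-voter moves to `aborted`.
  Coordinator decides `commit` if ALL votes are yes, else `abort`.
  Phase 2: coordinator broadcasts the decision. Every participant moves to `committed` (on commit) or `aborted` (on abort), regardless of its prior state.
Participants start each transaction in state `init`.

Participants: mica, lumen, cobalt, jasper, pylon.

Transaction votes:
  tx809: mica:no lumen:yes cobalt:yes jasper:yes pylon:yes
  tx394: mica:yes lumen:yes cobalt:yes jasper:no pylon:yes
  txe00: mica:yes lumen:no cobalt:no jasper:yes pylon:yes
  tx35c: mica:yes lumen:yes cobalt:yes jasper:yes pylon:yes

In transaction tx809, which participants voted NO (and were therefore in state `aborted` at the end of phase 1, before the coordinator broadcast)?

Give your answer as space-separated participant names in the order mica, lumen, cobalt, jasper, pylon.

Answer: mica

Derivation:
Txn tx809 phase 1: mica no -> aborted; lumen yes -> prepared; cobalt yes -> prepared; jasper yes -> prepared; pylon yes -> prepared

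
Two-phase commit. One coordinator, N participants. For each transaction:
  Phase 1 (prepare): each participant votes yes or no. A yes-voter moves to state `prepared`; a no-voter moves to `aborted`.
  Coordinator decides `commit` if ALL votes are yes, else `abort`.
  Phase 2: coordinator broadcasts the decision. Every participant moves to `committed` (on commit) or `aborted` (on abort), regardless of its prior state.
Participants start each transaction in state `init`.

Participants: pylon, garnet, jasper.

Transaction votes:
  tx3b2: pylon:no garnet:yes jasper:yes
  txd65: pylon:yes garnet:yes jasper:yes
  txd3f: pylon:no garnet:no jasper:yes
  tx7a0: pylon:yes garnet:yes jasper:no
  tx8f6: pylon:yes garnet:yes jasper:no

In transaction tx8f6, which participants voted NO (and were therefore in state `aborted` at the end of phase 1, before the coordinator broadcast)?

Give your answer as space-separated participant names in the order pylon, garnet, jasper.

Answer: jasper

Derivation:
Txn tx8f6 phase 1: pylon yes -> prepared; garnet yes -> prepared; jasper no -> aborted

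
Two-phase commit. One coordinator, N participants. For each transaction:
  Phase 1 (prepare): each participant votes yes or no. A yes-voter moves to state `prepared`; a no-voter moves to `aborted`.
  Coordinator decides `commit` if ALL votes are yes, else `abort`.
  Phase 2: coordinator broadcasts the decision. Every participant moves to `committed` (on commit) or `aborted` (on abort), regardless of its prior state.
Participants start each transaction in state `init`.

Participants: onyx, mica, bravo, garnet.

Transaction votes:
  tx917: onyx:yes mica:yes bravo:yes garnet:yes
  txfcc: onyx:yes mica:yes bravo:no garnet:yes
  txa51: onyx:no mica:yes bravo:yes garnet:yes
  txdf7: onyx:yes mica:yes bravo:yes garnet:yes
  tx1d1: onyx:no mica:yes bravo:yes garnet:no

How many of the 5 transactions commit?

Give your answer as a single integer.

tx917: all yes -> commit (commits=1)
txfcc: no from bravo -> abort (commits=1)
txa51: no from onyx -> abort (commits=1)
txdf7: all yes -> commit (commits=2)
tx1d1: no from onyx, garnet -> abort (commits=2)

Answer: 2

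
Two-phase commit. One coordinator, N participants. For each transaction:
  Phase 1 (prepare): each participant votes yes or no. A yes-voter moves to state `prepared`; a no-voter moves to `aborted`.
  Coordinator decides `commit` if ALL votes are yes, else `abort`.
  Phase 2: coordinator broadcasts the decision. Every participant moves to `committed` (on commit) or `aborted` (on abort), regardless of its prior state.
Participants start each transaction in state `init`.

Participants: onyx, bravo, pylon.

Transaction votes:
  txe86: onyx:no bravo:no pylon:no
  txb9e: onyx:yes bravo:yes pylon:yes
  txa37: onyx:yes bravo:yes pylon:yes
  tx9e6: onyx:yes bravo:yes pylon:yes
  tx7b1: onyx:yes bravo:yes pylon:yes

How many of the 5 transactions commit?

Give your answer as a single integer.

txe86: no from onyx, bravo, pylon -> abort (commits=0)
txb9e: all yes -> commit (commits=1)
txa37: all yes -> commit (commits=2)
tx9e6: all yes -> commit (commits=3)
tx7b1: all yes -> commit (commits=4)

Answer: 4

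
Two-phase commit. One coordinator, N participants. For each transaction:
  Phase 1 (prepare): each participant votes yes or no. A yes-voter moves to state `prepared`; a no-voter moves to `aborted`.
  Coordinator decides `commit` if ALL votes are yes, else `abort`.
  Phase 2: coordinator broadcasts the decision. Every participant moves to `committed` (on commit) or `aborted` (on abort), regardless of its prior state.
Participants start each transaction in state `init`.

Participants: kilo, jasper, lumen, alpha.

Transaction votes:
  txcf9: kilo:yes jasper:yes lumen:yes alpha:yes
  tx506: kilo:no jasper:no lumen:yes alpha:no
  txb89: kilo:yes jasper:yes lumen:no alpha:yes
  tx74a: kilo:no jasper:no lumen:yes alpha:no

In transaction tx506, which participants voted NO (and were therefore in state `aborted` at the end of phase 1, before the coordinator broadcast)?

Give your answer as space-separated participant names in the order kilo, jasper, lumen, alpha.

Answer: kilo jasper alpha

Derivation:
Txn tx506 phase 1: kilo no -> aborted; jasper no -> aborted; lumen yes -> prepared; alpha no -> aborted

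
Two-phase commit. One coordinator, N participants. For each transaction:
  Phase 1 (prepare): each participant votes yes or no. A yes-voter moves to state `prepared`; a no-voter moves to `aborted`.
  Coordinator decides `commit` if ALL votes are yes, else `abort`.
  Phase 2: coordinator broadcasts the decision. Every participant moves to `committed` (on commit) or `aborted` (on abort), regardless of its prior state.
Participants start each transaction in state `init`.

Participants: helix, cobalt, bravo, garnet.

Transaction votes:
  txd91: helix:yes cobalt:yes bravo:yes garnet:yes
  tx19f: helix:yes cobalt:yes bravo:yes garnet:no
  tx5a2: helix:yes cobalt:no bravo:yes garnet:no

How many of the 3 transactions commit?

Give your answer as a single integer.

txd91: all yes -> commit (commits=1)
tx19f: no from garnet -> abort (commits=1)
tx5a2: no from cobalt, garnet -> abort (commits=1)

Answer: 1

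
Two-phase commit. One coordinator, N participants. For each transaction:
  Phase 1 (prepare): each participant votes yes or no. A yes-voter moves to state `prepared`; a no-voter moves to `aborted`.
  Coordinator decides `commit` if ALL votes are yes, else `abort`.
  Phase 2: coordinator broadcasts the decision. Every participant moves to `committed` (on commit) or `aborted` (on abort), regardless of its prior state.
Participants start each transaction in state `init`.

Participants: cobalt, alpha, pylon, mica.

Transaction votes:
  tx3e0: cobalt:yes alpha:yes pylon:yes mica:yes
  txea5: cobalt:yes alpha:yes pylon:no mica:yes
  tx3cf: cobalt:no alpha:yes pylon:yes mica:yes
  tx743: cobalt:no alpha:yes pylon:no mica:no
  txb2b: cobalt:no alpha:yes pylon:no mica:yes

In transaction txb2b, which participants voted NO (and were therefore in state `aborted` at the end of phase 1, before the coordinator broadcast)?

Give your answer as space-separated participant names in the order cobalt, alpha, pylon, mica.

Txn txb2b phase 1: cobalt no -> aborted; alpha yes -> prepared; pylon no -> aborted; mica yes -> prepared

Answer: cobalt pylon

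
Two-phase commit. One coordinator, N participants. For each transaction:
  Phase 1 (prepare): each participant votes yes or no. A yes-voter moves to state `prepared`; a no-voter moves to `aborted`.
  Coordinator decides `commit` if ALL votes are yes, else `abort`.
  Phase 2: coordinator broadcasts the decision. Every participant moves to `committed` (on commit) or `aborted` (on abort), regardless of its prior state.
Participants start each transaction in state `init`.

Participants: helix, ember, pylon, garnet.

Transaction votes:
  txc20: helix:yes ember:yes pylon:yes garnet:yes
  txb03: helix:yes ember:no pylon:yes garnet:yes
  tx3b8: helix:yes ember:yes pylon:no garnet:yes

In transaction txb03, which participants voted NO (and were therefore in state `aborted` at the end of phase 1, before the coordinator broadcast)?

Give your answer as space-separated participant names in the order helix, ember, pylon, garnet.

Txn txb03 phase 1: helix yes -> prepared; ember no -> aborted; pylon yes -> prepared; garnet yes -> prepared

Answer: ember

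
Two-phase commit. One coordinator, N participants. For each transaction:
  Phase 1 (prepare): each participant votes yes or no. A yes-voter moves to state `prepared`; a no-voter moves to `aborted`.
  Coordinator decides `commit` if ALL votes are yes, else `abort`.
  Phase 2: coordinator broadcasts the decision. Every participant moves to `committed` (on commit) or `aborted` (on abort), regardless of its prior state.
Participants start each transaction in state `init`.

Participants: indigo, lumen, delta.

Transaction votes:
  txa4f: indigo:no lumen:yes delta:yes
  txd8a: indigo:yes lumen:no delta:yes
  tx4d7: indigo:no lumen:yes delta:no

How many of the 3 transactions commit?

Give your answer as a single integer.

txa4f: no from indigo -> abort (commits=0)
txd8a: no from lumen -> abort (commits=0)
tx4d7: no from indigo, delta -> abort (commits=0)

Answer: 0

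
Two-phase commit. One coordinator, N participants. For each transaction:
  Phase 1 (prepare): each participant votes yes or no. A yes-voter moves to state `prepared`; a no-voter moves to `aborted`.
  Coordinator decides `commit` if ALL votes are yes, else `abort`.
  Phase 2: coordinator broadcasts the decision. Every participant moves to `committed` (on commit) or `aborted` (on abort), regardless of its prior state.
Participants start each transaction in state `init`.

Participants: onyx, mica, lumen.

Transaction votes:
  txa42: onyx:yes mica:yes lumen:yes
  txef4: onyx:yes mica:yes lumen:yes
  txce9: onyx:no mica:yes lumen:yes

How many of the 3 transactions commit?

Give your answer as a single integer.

Answer: 2

Derivation:
txa42: all yes -> commit (commits=1)
txef4: all yes -> commit (commits=2)
txce9: no from onyx -> abort (commits=2)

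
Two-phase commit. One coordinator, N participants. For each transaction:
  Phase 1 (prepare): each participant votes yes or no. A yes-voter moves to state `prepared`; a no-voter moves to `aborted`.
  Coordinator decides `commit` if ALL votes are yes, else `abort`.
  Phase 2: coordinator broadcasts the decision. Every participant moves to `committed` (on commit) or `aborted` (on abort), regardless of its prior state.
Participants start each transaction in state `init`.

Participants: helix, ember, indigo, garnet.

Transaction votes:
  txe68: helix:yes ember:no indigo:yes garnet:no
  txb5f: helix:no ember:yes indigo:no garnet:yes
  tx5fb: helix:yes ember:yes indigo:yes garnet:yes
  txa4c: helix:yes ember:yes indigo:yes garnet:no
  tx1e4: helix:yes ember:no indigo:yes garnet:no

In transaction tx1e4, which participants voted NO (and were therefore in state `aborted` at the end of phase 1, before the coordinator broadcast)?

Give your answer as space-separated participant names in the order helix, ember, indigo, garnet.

Txn tx1e4 phase 1: helix yes -> prepared; ember no -> aborted; indigo yes -> prepared; garnet no -> aborted

Answer: ember garnet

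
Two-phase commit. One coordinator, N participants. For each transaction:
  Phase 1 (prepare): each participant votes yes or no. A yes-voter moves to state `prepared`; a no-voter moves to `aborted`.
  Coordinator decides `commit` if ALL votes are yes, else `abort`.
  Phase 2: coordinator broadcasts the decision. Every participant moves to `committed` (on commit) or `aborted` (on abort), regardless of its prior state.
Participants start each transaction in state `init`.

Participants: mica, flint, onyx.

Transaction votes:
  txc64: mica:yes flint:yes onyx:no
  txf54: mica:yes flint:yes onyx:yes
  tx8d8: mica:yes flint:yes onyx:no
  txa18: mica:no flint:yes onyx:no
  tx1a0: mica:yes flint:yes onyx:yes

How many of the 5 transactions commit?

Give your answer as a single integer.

Answer: 2

Derivation:
txc64: no from onyx -> abort (commits=0)
txf54: all yes -> commit (commits=1)
tx8d8: no from onyx -> abort (commits=1)
txa18: no from mica, onyx -> abort (commits=1)
tx1a0: all yes -> commit (commits=2)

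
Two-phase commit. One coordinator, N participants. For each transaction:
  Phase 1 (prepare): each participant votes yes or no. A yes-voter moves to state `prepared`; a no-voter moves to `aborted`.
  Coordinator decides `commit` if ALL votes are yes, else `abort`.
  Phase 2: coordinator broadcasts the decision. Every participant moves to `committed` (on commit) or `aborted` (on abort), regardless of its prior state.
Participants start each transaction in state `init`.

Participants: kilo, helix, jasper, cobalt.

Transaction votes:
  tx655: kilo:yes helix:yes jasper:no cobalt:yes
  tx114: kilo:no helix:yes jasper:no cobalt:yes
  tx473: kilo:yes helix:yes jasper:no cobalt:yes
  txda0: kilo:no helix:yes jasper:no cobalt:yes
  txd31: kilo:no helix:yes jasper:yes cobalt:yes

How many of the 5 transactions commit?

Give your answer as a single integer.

tx655: no from jasper -> abort (commits=0)
tx114: no from kilo, jasper -> abort (commits=0)
tx473: no from jasper -> abort (commits=0)
txda0: no from kilo, jasper -> abort (commits=0)
txd31: no from kilo -> abort (commits=0)

Answer: 0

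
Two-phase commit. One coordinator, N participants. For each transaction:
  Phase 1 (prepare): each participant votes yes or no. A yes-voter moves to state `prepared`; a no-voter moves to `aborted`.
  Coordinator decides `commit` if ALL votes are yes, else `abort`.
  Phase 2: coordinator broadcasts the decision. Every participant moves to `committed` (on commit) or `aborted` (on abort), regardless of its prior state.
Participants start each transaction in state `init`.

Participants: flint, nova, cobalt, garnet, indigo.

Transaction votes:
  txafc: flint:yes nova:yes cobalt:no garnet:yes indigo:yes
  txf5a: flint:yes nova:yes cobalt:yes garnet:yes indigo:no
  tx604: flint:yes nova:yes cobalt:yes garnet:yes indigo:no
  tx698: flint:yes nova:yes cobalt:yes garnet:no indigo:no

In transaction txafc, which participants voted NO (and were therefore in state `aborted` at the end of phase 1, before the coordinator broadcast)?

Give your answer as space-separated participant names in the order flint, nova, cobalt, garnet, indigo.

Answer: cobalt

Derivation:
Txn txafc phase 1: flint yes -> prepared; nova yes -> prepared; cobalt no -> aborted; garnet yes -> prepared; indigo yes -> prepared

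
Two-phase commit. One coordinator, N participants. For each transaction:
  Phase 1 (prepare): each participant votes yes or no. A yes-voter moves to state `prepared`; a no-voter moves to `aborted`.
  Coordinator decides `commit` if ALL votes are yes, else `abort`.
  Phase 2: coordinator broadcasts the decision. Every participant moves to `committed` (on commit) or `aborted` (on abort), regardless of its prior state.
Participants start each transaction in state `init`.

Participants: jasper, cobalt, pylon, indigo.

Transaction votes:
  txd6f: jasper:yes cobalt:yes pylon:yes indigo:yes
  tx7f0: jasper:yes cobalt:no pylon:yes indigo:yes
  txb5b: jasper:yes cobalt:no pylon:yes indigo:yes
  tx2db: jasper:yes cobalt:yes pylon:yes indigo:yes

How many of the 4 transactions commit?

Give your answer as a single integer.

Answer: 2

Derivation:
txd6f: all yes -> commit (commits=1)
tx7f0: no from cobalt -> abort (commits=1)
txb5b: no from cobalt -> abort (commits=1)
tx2db: all yes -> commit (commits=2)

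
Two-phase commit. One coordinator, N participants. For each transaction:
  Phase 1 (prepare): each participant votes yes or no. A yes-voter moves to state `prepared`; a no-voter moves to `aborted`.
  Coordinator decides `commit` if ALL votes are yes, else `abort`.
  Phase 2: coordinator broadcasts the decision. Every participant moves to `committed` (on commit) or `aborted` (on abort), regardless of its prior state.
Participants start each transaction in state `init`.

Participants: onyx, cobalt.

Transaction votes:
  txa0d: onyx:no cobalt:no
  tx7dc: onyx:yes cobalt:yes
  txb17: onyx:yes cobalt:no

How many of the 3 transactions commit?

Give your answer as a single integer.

Answer: 1

Derivation:
txa0d: no from onyx, cobalt -> abort (commits=0)
tx7dc: all yes -> commit (commits=1)
txb17: no from cobalt -> abort (commits=1)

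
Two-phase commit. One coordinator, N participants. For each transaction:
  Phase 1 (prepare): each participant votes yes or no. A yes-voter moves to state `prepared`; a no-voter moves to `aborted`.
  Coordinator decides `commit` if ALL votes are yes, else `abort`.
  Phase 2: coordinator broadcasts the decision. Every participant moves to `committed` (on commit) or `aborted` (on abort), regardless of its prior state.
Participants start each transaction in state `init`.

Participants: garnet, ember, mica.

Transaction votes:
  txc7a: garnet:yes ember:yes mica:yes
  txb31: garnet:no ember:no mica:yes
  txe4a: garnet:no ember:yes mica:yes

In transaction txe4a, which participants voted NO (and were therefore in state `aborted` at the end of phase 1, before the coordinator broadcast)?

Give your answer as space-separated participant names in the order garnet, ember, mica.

Answer: garnet

Derivation:
Txn txe4a phase 1: garnet no -> aborted; ember yes -> prepared; mica yes -> prepared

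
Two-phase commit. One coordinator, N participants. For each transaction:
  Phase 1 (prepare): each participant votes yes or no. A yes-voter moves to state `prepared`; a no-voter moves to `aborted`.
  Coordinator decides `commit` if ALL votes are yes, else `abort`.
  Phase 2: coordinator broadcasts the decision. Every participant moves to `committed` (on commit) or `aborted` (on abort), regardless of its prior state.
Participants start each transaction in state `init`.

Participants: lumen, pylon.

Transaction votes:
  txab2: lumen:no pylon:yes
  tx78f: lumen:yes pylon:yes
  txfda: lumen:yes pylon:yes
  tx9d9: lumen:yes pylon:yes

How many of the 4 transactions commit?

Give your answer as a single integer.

txab2: no from lumen -> abort (commits=0)
tx78f: all yes -> commit (commits=1)
txfda: all yes -> commit (commits=2)
tx9d9: all yes -> commit (commits=3)

Answer: 3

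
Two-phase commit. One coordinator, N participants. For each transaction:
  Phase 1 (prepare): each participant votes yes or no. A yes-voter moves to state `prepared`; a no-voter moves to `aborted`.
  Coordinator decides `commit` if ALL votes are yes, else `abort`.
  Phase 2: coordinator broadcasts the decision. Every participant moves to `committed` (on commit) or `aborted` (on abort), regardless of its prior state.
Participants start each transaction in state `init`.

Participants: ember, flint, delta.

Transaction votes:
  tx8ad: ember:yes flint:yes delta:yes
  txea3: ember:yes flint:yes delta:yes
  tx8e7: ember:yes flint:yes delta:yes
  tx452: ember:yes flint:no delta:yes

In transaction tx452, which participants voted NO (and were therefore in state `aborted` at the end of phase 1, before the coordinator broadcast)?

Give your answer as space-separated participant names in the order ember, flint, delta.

Txn tx452 phase 1: ember yes -> prepared; flint no -> aborted; delta yes -> prepared

Answer: flint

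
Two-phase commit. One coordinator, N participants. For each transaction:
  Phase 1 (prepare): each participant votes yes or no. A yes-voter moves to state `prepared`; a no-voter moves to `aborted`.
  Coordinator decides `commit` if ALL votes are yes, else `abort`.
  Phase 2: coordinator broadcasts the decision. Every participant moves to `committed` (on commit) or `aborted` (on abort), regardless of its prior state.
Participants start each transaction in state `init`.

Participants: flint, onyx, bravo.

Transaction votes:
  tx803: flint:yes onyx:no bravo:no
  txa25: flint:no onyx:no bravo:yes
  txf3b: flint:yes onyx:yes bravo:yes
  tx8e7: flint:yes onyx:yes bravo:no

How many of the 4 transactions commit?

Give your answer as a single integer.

tx803: no from onyx, bravo -> abort (commits=0)
txa25: no from flint, onyx -> abort (commits=0)
txf3b: all yes -> commit (commits=1)
tx8e7: no from bravo -> abort (commits=1)

Answer: 1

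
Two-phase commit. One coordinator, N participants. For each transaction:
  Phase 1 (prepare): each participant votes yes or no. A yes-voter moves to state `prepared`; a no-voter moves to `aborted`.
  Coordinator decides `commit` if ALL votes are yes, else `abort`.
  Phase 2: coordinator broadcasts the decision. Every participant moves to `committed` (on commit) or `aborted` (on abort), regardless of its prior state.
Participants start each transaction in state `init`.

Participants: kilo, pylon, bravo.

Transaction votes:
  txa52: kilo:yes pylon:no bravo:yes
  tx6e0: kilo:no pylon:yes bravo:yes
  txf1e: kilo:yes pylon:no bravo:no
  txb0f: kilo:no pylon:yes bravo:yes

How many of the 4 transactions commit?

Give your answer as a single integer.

txa52: no from pylon -> abort (commits=0)
tx6e0: no from kilo -> abort (commits=0)
txf1e: no from pylon, bravo -> abort (commits=0)
txb0f: no from kilo -> abort (commits=0)

Answer: 0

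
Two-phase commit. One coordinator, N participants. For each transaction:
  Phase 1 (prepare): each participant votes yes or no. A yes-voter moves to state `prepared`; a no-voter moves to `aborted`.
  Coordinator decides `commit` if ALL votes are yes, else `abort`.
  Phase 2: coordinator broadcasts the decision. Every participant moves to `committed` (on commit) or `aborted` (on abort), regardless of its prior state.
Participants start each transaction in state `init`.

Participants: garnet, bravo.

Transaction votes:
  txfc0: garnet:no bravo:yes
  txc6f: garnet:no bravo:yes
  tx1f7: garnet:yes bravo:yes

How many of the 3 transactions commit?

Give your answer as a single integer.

txfc0: no from garnet -> abort (commits=0)
txc6f: no from garnet -> abort (commits=0)
tx1f7: all yes -> commit (commits=1)

Answer: 1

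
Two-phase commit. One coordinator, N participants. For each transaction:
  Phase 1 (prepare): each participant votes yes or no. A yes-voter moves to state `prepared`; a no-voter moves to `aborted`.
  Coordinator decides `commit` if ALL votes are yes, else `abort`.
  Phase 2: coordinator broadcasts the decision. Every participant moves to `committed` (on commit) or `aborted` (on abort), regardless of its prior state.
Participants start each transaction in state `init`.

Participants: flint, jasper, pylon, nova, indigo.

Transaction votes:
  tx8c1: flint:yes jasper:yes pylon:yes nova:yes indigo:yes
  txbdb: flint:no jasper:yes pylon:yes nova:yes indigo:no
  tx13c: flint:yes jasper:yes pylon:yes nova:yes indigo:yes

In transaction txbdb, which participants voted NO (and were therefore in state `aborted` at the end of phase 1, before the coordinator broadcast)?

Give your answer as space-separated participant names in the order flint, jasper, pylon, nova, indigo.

Txn txbdb phase 1: flint no -> aborted; jasper yes -> prepared; pylon yes -> prepared; nova yes -> prepared; indigo no -> aborted

Answer: flint indigo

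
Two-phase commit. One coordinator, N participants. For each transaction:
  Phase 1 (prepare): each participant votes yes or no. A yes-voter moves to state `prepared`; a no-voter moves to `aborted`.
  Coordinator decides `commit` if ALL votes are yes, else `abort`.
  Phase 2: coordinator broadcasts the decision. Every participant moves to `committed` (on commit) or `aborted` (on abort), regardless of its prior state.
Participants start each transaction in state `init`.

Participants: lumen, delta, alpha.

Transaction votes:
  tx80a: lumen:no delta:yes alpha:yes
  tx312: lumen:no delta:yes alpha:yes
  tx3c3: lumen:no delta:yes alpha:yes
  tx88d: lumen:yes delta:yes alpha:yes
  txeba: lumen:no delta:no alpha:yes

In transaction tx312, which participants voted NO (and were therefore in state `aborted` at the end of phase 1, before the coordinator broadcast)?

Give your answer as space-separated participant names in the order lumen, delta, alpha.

Answer: lumen

Derivation:
Txn tx312 phase 1: lumen no -> aborted; delta yes -> prepared; alpha yes -> prepared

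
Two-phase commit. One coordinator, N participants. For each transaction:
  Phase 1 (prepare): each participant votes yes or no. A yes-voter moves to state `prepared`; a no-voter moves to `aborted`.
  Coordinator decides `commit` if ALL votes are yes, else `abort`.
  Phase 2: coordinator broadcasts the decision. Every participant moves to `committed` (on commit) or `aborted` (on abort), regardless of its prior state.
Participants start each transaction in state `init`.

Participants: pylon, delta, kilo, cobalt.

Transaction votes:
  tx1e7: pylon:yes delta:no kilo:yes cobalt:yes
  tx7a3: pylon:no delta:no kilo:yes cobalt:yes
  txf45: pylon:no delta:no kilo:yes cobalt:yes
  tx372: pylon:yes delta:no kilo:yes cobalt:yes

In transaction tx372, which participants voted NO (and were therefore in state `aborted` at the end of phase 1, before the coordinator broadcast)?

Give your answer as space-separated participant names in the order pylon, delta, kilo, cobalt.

Txn tx372 phase 1: pylon yes -> prepared; delta no -> aborted; kilo yes -> prepared; cobalt yes -> prepared

Answer: delta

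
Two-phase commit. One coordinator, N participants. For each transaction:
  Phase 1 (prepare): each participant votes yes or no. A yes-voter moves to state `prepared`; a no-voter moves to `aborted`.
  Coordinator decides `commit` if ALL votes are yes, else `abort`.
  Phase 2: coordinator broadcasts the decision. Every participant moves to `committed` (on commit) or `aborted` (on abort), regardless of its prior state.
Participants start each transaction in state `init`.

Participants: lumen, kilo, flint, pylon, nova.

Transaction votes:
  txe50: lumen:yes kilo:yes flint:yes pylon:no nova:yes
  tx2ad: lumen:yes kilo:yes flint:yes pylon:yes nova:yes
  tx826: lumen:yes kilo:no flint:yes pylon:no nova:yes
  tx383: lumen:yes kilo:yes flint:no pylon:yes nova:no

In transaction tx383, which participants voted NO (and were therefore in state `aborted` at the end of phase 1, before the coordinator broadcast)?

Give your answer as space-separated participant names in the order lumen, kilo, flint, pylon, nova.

Txn tx383 phase 1: lumen yes -> prepared; kilo yes -> prepared; flint no -> aborted; pylon yes -> prepared; nova no -> aborted

Answer: flint nova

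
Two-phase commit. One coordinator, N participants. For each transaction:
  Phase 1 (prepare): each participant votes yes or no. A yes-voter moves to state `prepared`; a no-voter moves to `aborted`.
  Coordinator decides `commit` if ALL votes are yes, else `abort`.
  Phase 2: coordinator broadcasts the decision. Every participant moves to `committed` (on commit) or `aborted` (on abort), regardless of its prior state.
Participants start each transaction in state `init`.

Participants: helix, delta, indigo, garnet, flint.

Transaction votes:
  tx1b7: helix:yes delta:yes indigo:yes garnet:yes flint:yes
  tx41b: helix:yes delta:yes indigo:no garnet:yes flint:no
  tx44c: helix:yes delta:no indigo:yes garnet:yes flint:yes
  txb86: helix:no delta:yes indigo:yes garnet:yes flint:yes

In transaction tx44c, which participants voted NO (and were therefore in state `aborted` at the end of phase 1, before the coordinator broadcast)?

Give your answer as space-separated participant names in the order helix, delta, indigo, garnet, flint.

Answer: delta

Derivation:
Txn tx44c phase 1: helix yes -> prepared; delta no -> aborted; indigo yes -> prepared; garnet yes -> prepared; flint yes -> prepared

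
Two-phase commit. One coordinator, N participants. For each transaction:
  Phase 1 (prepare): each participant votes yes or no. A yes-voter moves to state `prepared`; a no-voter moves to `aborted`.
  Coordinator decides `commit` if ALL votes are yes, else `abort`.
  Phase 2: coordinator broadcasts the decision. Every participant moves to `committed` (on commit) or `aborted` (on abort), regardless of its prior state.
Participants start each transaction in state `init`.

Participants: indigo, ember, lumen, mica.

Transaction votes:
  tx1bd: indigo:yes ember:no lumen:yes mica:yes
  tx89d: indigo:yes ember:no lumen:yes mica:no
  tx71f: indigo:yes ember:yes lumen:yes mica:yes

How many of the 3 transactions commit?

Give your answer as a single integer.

tx1bd: no from ember -> abort (commits=0)
tx89d: no from ember, mica -> abort (commits=0)
tx71f: all yes -> commit (commits=1)

Answer: 1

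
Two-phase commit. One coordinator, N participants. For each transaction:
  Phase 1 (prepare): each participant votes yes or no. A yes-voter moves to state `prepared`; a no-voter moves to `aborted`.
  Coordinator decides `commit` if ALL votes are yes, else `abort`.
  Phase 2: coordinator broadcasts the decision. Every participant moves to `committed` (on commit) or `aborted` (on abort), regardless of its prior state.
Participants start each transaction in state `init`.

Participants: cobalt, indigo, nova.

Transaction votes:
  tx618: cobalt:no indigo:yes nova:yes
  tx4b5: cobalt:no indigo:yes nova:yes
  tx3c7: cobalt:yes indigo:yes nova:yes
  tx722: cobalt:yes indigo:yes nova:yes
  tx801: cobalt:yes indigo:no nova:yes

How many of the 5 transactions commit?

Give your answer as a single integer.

Answer: 2

Derivation:
tx618: no from cobalt -> abort (commits=0)
tx4b5: no from cobalt -> abort (commits=0)
tx3c7: all yes -> commit (commits=1)
tx722: all yes -> commit (commits=2)
tx801: no from indigo -> abort (commits=2)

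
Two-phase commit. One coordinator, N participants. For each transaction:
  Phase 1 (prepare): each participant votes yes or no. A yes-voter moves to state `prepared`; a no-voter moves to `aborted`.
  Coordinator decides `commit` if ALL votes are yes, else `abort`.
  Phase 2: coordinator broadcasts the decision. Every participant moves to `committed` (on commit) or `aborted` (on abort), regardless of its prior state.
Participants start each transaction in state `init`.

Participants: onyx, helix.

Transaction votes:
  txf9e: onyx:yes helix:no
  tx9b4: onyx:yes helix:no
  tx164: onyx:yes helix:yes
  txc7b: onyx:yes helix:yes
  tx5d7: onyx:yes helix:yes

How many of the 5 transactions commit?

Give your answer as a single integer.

Answer: 3

Derivation:
txf9e: no from helix -> abort (commits=0)
tx9b4: no from helix -> abort (commits=0)
tx164: all yes -> commit (commits=1)
txc7b: all yes -> commit (commits=2)
tx5d7: all yes -> commit (commits=3)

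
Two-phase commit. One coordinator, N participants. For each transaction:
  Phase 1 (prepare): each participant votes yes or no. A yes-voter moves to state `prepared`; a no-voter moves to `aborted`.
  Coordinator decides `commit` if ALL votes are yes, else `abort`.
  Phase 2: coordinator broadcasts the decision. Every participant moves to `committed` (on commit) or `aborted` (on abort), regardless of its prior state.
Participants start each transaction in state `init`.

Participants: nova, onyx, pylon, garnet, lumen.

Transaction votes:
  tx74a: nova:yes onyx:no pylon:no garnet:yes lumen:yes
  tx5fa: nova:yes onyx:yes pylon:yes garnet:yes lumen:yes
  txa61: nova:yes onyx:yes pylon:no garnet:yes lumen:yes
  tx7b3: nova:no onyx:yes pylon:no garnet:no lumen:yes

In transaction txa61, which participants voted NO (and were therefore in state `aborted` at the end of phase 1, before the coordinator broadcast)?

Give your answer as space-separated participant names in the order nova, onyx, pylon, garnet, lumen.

Answer: pylon

Derivation:
Txn txa61 phase 1: nova yes -> prepared; onyx yes -> prepared; pylon no -> aborted; garnet yes -> prepared; lumen yes -> prepared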